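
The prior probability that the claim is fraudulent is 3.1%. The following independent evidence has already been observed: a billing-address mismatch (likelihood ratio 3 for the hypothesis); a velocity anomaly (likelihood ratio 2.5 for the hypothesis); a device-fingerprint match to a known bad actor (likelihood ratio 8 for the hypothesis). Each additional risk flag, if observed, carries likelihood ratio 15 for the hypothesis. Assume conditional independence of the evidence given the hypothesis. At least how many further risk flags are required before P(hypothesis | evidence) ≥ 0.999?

Prior odds = 0.031/0.969 = 31/969.
Combined Bayes factor of the evidence already in hand = 3 × 2.5 × 8 = 60.
Odds after that evidence = (31/969) × 60 = 620/323.
Target odds = 0.999/0.001 = 999.
Need 15ⁿ ≥ 999 ÷ (620/323) = 322677/620.
15² = 225 falls short of 322677/620 but 15³ = 3375 reaches it, so n = 3.

3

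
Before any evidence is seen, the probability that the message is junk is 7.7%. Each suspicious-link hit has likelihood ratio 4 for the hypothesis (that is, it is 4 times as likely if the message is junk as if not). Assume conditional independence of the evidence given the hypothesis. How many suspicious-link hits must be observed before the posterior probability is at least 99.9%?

7

Prior odds = 0.077/0.923 = 77/923.
Likelihood ratio per suspicious-link hit = 4.
Target posterior odds = 0.999/0.001 = 999.
Require 4ⁿ ≥ 999 ÷ (77/923) = 922077/77.
4⁶ = 4096 falls short of 922077/77 but 4⁷ = 16384 reaches it, so n = 7.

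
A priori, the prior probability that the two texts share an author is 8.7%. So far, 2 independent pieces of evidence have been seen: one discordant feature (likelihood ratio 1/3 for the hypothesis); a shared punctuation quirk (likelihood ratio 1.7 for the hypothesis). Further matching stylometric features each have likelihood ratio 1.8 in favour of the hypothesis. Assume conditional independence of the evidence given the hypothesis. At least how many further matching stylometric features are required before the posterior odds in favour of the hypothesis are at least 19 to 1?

Prior odds = 0.087/0.913 = 87/913.
Combined Bayes factor of the evidence already in hand = (1/3) × 1.7 = 17/30.
Odds after that evidence = (87/913) × 17/30 = 493/9130.
Target odds = 19.
Need 1.8ⁿ ≥ 19 ÷ (493/9130) = 173470/493.
1.8⁹ = 387420489/1953125 falls short of 173470/493 but 1.8¹⁰ ≈357.047 reaches it, so n = 10.

10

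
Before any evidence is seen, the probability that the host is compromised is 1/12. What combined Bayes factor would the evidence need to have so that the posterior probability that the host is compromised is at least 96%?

264

Prior odds = (1/12)/(11/12) = 1/11.
Target odds = 0.96/0.04 = 24.
Required Bayes factor = 24 ÷ (1/11) = 264.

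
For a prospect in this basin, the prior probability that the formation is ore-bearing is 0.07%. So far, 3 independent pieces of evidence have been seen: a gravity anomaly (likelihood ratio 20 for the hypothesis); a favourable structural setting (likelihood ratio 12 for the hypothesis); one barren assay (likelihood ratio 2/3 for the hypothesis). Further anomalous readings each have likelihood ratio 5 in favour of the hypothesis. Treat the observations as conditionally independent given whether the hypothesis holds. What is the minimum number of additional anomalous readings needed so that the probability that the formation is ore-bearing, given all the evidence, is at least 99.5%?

Prior odds = 0.0007/0.9993 = 7/9993.
Combined Bayes factor of the evidence already in hand = 20 × 12 × (2/3) = 160.
Odds after that evidence = (7/9993) × 160 = 1120/9993.
Target odds = 0.995/0.005 = 199.
Need 5ⁿ ≥ 199 ÷ (1120/9993) = 1988607/1120.
5⁴ = 625 falls short of 1988607/1120 but 5⁵ = 3125 reaches it, so n = 5.

5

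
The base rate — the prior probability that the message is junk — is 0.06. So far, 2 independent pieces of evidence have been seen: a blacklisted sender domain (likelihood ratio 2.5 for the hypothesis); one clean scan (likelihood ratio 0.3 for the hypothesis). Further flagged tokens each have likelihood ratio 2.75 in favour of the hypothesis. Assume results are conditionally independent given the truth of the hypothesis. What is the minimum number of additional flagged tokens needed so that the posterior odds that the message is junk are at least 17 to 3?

Prior odds = 0.06/0.94 = 3/47.
Combined Bayes factor of the evidence already in hand = 2.5 × 0.3 = 0.75.
Odds after that evidence = (3/47) × 0.75 = 9/188.
Target odds = 17/3.
Need 2.75ⁿ ≥ 17/3 ÷ (9/188) = 3196/27.
2.75⁴ = 57.19140625 falls short of 3196/27 but 2.75⁵ = 161051/1024 reaches it, so n = 5.

5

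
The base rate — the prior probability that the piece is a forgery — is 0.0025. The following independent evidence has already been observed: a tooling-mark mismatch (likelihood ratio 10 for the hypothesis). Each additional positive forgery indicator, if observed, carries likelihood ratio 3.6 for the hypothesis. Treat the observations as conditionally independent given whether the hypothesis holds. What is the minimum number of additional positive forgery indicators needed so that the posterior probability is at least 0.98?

Prior odds = 0.0025/0.9975 = 1/399.
Bayes factor of the evidence already in hand = 10.
Odds after that evidence = (1/399) × 10 = 10/399.
Target odds = 0.98/0.02 = 49.
Need 3.6ⁿ ≥ 49 ÷ (10/399) = 1955.1.
3.6⁵ = 604.66176 falls short of 1955.1 but 3.6⁶ = 34012224/15625 reaches it, so n = 6.

6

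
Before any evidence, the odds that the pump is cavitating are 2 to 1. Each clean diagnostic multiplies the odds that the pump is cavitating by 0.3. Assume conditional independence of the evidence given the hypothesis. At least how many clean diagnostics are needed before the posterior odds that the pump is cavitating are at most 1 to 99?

5

Prior odds = 2.
Likelihood ratio per clean diagnostic = 0.3.
Target odds = 1/99.
Require 0.3ⁿ ≤ 1/99 ÷ 2 = 1/198.
0.3⁴ = 0.0081 is still above 1/198 but 0.3⁵ = 243/100000 is at or below it, so n = 5.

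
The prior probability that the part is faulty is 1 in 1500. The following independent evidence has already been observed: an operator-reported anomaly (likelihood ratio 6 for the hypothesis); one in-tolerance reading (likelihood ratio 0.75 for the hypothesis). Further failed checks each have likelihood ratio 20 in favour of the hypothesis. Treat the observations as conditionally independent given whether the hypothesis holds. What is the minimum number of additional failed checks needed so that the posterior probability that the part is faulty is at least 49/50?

Prior odds = (1/1500)/(1499/1500) = 1/1499.
Combined Bayes factor of the evidence already in hand = 6 × 0.75 = 4.5.
Odds after that evidence = (1/1499) × 4.5 = 9/2998.
Target odds = 0.98/0.02 = 49.
Need 20ⁿ ≥ 49 ÷ (9/2998) = 146902/9.
20³ = 8000 falls short of 146902/9 but 20⁴ = 160000 reaches it, so n = 4.

4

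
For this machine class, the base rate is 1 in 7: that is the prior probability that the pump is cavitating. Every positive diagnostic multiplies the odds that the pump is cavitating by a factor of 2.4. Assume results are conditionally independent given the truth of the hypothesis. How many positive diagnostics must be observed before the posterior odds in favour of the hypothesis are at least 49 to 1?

Prior odds: (1/7) ÷ (6/7) = 1/6.
Likelihood ratio per positive diagnostic = 2.4.
Target odds = 49.
Require 2.4ⁿ ≥ 49 ÷ (1/6) = 294.
2.4⁶ = 2985984/15625 falls short of 294 but 2.4⁷ = 35831808/78125 reaches it, so n = 7.

7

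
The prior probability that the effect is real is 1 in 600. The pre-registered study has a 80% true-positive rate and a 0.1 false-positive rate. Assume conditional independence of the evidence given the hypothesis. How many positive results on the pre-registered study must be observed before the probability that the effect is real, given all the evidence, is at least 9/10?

5

Prior odds: (1/600) ÷ (599/600) = 1/599.
Likelihood ratio of a positive result = 0.8/0.1 = 8.
Target odds: 0.9 ÷ 0.1 = 9.
Need (1/599) × 8ⁿ ≥ 9, i.e. 8ⁿ ≥ 5391.
8⁴ = 4096 falls short of 5391 but 8⁵ = 32768 reaches it, so n = 5.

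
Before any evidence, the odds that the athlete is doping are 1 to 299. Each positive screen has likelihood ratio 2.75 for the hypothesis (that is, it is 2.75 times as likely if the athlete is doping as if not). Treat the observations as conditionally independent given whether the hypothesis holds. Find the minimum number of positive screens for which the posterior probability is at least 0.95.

Prior odds = 1/299.
Likelihood ratio per positive screen = 2.75.
Target odds: 0.95 ÷ 0.05 = 19.
Require 2.75ⁿ ≥ 19 ÷ (1/299) = 5681.
2.75⁸ = 214358881/65536 falls short of 5681 but 2.75⁹ ≈8994.86 reaches it, so n = 9.

9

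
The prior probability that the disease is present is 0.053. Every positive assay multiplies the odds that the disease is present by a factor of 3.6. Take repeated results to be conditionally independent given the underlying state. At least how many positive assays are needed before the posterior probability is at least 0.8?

Prior odds: 0.053 ÷ 0.947 = 53/947.
Likelihood ratio per positive assay = 3.6.
Target posterior odds = 0.8/0.2 = 4.
Require 3.6ⁿ ≥ 4 ÷ (53/947) = 3788/53.
3.6³ = 46.656 falls short of 3788/53 but 3.6⁴ = 167.9616 reaches it, so n = 4.

4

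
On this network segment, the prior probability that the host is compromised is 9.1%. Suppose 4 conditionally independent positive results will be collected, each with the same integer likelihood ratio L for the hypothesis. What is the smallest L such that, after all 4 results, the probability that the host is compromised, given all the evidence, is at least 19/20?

Prior odds = 0.091/0.909 = 91/909.
Target odds = 0.95/0.05 = 19.
Need L⁴ ≥ 19 ÷ (91/909) = 17271/91.
3⁴ = 81 < 17271/91 ≤ 256 = 4⁴, so L = 4.

4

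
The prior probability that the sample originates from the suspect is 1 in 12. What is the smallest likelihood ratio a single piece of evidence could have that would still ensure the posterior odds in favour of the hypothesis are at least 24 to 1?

264

Prior odds = (1/12)/(11/12) = 1/11.
Target odds = 24.
Required Bayes factor = 24 ÷ (1/11) = 264.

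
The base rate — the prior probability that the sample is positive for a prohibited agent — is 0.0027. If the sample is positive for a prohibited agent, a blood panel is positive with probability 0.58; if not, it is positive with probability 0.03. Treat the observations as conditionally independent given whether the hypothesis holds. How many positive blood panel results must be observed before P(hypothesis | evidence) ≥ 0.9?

3

Prior odds: 0.0027 ÷ 0.9973 = 27/9973.
Likelihood ratio of a positive = 0.58/0.03 = 58/3.
Target odds: 0.9 ÷ 0.1 = 9.
Need (27/9973) × (58/3)ⁿ ≥ 9, i.e. (58/3)ⁿ ≥ 9973/3.
(58/3)² = 3364/9 falls short of 9973/3 but (58/3)³ = 195112/27 reaches it, so n = 3.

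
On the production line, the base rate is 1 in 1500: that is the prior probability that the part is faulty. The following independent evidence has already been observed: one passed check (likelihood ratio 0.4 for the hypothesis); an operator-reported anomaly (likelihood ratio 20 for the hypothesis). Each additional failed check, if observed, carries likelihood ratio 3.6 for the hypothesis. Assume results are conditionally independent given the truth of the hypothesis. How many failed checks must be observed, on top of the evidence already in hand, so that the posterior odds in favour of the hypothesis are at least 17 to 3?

Prior odds = (1/1500)/(1499/1500) = 1/1499.
Combined Bayes factor of the evidence already in hand = 0.4 × 20 = 8.
Odds after that evidence = (1/1499) × 8 = 8/1499.
Target odds = 17/3.
Need 3.6ⁿ ≥ 17/3 ÷ (8/1499) = 25483/24.
3.6⁵ = 604.66176 falls short of 25483/24 but 3.6⁶ = 34012224/15625 reaches it, so n = 6.

6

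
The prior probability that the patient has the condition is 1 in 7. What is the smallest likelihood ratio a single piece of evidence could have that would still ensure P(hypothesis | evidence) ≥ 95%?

114

Prior odds = (1/7)/(6/7) = 1/6.
Target odds = 0.95/0.05 = 19.
Required Bayes factor = 19 ÷ (1/6) = 114.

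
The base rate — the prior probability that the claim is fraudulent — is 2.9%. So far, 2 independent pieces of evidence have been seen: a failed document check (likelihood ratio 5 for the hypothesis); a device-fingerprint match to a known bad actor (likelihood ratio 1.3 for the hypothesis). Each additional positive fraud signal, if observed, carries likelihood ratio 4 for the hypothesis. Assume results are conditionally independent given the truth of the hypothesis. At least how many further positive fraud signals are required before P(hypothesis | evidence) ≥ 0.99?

Prior odds = 0.029/0.971 = 29/971.
Combined Bayes factor of the evidence already in hand = 5 × 1.3 = 6.5.
Odds after that evidence = (29/971) × 6.5 = 377/1942.
Target odds = 0.99/0.01 = 99.
Need 4ⁿ ≥ 99 ÷ (377/1942) = 192258/377.
4⁴ = 256 falls short of 192258/377 but 4⁵ = 1024 reaches it, so n = 5.

5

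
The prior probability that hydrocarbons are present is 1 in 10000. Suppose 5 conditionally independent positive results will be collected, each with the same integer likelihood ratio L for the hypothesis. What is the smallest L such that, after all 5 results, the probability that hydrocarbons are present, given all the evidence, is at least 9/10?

Prior odds = 0.0001/0.9999 = 1/9999.
Target odds = 0.9/0.1 = 9.
Need L⁵ ≥ 9 ÷ (1/9999) = 89991.
9⁵ = 59049 < 89991 ≤ 100000 = 10⁵, so L = 10.

10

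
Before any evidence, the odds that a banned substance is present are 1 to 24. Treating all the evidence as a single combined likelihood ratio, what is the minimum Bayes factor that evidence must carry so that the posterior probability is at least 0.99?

Prior odds = 1/24.
Target odds = 0.99/0.01 = 99.
Required Bayes factor = 99 ÷ (1/24) = 2376.

2376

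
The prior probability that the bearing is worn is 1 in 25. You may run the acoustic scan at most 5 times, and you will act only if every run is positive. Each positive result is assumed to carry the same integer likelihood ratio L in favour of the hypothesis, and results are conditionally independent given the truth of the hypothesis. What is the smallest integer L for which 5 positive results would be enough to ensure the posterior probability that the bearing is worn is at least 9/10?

Prior odds = 0.04/0.96 = 1/24.
Target odds = 0.9/0.1 = 9.
Need L⁵ ≥ 9 ÷ (1/24) = 216.
2⁵ = 32 < 216 ≤ 243 = 3⁵, so L = 3.

3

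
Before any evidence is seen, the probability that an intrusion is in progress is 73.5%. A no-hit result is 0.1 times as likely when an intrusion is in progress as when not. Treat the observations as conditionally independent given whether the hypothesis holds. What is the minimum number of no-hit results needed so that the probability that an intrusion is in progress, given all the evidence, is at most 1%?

3

Prior odds = 0.735/0.265 = 147/53.
Likelihood ratio per no-hit result = 0.1.
Target posterior odds = 0.01/0.99 = 1/99.
Require 0.1ⁿ ≤ 1/99 ÷ (147/53) = 53/14553.
0.1² = 0.01 is still above 53/14553 but 0.1³ = 0.001 is at or below it, so n = 3.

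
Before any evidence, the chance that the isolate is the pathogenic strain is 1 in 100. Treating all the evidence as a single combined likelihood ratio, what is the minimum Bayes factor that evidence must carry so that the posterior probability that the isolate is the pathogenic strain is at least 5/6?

495

Prior odds = 0.01/0.99 = 1/99.
Target odds = (5/6)/(1/6) = 5.
Required Bayes factor = 5 ÷ (1/99) = 495.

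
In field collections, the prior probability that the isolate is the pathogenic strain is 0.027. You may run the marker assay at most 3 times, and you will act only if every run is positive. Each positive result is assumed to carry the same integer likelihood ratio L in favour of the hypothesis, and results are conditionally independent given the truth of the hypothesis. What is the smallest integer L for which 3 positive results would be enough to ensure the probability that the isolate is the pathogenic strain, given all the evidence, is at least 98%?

13

Prior odds = 0.027/0.973 = 27/973.
Target odds = 0.98/0.02 = 49.
Need L³ ≥ 49 ÷ (27/973) = 47677/27.
12³ = 1728 < 47677/27 ≤ 2197 = 13³, so L = 13.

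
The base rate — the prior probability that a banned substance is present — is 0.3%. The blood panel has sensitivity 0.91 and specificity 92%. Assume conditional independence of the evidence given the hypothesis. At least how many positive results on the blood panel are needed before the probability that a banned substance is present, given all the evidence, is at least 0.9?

Prior odds = 0.003/0.997 = 3/997.
False-positive rate = 1 − 0.92 = 0.08; likelihood ratio of a positive = 0.91/0.08 = 11.375.
Target odds: 0.9 ÷ 0.1 = 9.
Need (3/997) × 11.375ⁿ ≥ 9, i.e. 11.375ⁿ ≥ 2991.
11.375³ = 753571/512 falls short of 2991 but 11.375⁴ = 68574961/4096 reaches it, so n = 4.

4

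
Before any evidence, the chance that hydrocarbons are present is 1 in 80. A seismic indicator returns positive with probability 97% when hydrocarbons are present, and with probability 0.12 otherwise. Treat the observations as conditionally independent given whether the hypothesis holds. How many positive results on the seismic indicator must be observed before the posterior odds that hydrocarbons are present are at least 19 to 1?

Prior odds: 0.0125 ÷ 0.9875 = 1/79.
Likelihood ratio of a positive result = 0.97/0.12 = 97/12.
Target odds = 19.
Need (1/79) × (97/12)ⁿ ≥ 19, i.e. (97/12)ⁿ ≥ 1501.
(97/12)³ = 912673/1728 falls short of 1501 but (97/12)⁴ = 88529281/20736 reaches it, so n = 4.

4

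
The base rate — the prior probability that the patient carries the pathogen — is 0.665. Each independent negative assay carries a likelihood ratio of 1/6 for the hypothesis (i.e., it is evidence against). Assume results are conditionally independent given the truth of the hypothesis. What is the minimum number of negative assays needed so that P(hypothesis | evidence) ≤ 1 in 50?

3

Prior odds = 0.665/0.335 = 133/67.
Likelihood ratio per negative assay = 1/6.
Target posterior odds = 0.02/0.98 = 1/49.
Require (1/6)ⁿ ≤ 1/49 ÷ (133/67) = 67/6517.
(1/6)² = 1/36 is still above 67/6517 but (1/6)³ = 1/216 is at or below it, so n = 3.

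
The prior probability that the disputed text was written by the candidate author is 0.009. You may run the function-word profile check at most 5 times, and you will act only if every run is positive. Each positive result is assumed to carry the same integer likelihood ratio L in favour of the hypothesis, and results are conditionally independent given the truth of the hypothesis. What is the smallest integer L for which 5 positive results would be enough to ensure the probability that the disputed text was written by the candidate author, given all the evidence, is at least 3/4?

4

Prior odds = 0.009/0.991 = 9/991.
Target odds = 0.75/0.25 = 3.
Need L⁵ ≥ 3 ÷ (9/991) = 991/3.
3⁵ = 243 < 991/3 ≤ 1024 = 4⁵, so L = 4.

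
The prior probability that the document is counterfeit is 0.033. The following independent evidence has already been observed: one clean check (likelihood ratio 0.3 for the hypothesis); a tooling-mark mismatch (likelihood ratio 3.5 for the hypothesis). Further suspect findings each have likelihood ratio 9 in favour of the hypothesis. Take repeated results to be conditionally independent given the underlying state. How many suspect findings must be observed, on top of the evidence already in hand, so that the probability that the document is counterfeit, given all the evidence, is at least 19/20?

3

Prior odds = 0.033/0.967 = 33/967.
Combined Bayes factor of the evidence already in hand = 0.3 × 3.5 = 1.05.
Odds after that evidence = (33/967) × 1.05 = 693/19340.
Target odds = 0.95/0.05 = 19.
Need 9ⁿ ≥ 19 ÷ (693/19340) = 367460/693.
9² = 81 falls short of 367460/693 but 9³ = 729 reaches it, so n = 3.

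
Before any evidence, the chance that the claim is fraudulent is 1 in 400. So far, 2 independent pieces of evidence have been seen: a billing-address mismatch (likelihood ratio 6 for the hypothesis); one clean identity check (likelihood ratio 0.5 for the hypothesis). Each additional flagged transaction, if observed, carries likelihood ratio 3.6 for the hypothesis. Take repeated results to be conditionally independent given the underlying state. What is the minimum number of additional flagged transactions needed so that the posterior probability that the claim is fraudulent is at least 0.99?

8

Prior odds = 0.0025/0.9975 = 1/399.
Combined Bayes factor of the evidence already in hand = 6 × 0.5 = 3.
Odds after that evidence = (1/399) × 3 = 1/133.
Target odds = 0.99/0.01 = 99.
Need 3.6ⁿ ≥ 99 ÷ (1/133) = 13167.
3.6⁷ = 612220032/78125 falls short of 13167 but 3.6⁸ ≈28211.1 reaches it, so n = 8.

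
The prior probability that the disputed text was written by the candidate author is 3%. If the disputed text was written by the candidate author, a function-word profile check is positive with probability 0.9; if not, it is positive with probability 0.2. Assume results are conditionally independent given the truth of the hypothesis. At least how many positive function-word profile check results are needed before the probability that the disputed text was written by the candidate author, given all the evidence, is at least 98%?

Prior odds: 0.03 ÷ 0.97 = 3/97.
Likelihood ratio of a positive = 0.9/0.2 = 4.5.
Target posterior odds = 0.98/0.02 = 49.
Require 4.5ⁿ ≥ 49 ÷ (3/97) = 4753/3.
4.5⁴ = 410.0625 falls short of 4753/3 but 4.5⁵ = 1845.28125 reaches it, so n = 5.

5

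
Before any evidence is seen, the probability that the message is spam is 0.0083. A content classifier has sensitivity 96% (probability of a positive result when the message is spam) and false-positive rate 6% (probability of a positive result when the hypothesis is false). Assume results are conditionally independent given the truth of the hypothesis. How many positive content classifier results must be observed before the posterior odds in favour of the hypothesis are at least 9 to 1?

Prior odds: 0.0083 ÷ 0.9917 = 83/9917.
Likelihood ratio of a positive result = 0.96/0.06 = 16.
Target odds = 9.
Need (83/9917) × 16ⁿ ≥ 9, i.e. 16ⁿ ≥ 89253/83.
16² = 256 falls short of 89253/83 but 16³ = 4096 reaches it, so n = 3.

3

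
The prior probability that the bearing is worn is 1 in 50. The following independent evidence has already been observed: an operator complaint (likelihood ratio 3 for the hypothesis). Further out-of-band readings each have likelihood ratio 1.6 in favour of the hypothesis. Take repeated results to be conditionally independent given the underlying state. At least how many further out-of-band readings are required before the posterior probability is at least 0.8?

9

Prior odds = 0.02/0.98 = 1/49.
Bayes factor of the evidence already in hand = 3.
Odds after that evidence = (1/49) × 3 = 3/49.
Target odds = 0.8/0.2 = 4.
Need 1.6ⁿ ≥ 4 ÷ (3/49) = 196/3.
1.6⁸ = 16777216/390625 falls short of 196/3 but 1.6⁹ = 134217728/1953125 reaches it, so n = 9.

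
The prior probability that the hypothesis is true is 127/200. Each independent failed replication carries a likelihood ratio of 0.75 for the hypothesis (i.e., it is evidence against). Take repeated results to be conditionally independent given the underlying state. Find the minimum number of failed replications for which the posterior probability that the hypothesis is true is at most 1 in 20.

13

Prior odds: 0.635 ÷ 0.365 = 127/73.
Likelihood ratio per failed replication = 0.75.
Target posterior odds = 0.05/0.95 = 1/19.
Require 0.75ⁿ ≤ 1/19 ÷ (127/73) = 73/2413.
0.75¹² = 531441/16777216 is still above 73/2413 but 0.75¹³ = 1594323/67108864 is at or below it, so n = 13.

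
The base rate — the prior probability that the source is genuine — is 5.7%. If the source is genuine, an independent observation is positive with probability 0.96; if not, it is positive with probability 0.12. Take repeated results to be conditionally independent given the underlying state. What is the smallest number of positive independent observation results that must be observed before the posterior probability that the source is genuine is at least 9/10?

Prior odds = 0.057/0.943 = 57/943.
Likelihood ratio of a positive = 0.96/0.12 = 8.
Target posterior odds = 0.9/0.1 = 9.
Require 8ⁿ ≥ 9 ÷ (57/943) = 2829/19.
8² = 64 falls short of 2829/19 but 8³ = 512 reaches it, so n = 3.

3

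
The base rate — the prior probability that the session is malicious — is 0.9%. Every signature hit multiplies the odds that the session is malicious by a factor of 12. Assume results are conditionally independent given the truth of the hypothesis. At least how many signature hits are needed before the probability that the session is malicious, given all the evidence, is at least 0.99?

4

Prior odds: 0.009 ÷ 0.991 = 9/991.
Likelihood ratio per signature hit = 12.
Target posterior odds = 0.99/0.01 = 99.
Need (9/991) × 12ⁿ ≥ 99, i.e. 12ⁿ ≥ 10901.
12³ = 1728 falls short of 10901 but 12⁴ = 20736 reaches it, so n = 4.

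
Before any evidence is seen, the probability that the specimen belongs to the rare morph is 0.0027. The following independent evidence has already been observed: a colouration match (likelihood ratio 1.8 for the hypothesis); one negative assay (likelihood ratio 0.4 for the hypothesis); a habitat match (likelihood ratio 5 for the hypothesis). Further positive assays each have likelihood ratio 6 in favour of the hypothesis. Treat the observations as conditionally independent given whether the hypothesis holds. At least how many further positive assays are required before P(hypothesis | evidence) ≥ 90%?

4

Prior odds = 0.0027/0.9973 = 27/9973.
Combined Bayes factor of the evidence already in hand = 1.8 × 0.4 × 5 = 3.6.
Odds after that evidence = (27/9973) × 3.6 = 486/49865.
Target odds = 0.9/0.1 = 9.
Need 6ⁿ ≥ 9 ÷ (486/49865) = 49865/54.
6³ = 216 falls short of 49865/54 but 6⁴ = 1296 reaches it, so n = 4.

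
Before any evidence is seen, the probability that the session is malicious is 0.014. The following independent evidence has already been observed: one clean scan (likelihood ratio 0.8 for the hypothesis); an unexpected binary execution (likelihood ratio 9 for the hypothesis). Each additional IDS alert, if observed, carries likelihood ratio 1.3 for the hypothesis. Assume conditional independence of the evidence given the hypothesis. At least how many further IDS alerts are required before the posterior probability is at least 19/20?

Prior odds = 0.014/0.986 = 7/493.
Combined Bayes factor of the evidence already in hand = 0.8 × 9 = 7.2.
Odds after that evidence = (7/493) × 7.2 = 252/2465.
Target odds = 0.95/0.05 = 19.
Need 1.3ⁿ ≥ 19 ÷ (252/2465) = 46835/252.
1.3¹⁹ ≈146.192 falls short of 46835/252 but 1.3²⁰ ≈190.05 reaches it, so n = 20.

20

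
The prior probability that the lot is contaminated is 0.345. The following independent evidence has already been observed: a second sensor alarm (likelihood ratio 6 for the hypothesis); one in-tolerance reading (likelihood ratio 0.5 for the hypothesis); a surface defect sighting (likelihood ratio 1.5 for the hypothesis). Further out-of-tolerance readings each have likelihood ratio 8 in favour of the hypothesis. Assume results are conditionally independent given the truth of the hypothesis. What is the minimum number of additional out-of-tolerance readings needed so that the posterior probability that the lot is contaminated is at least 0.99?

2

Prior odds = 0.345/0.655 = 69/131.
Combined Bayes factor of the evidence already in hand = 6 × 0.5 × 1.5 = 4.5.
Odds after that evidence = (69/131) × 4.5 = 621/262.
Target odds = 0.99/0.01 = 99.
Need 8ⁿ ≥ 99 ÷ (621/262) = 2882/69.
8¹ = 8 falls short of 2882/69 but 8² = 64 reaches it, so n = 2.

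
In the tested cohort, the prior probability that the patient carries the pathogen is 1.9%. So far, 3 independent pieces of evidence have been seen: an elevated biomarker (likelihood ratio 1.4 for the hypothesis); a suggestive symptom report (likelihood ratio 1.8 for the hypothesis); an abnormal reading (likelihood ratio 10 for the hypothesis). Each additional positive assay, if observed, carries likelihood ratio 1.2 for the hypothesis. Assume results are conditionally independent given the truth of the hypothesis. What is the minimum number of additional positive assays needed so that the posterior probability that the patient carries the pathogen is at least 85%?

14

Prior odds = 0.019/0.981 = 19/981.
Combined Bayes factor of the evidence already in hand = 1.4 × 1.8 × 10 = 25.2.
Odds after that evidence = (19/981) × 25.2 = 266/545.
Target odds = 0.85/0.15 = 17/3.
Need 1.2ⁿ ≥ 17/3 ÷ (266/545) = 9265/798.
1.2¹³ ≈10.6993 falls short of 9265/798 but 1.2¹⁴ ≈12.8392 reaches it, so n = 14.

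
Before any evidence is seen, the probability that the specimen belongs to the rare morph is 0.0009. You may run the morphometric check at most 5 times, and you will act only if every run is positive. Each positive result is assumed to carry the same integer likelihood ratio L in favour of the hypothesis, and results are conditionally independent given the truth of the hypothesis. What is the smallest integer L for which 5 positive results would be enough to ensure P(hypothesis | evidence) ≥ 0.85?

6

Prior odds = 0.0009/0.9991 = 9/9991.
Target odds = 0.85/0.15 = 17/3.
Need L⁵ ≥ 17/3 ÷ (9/9991) = 169847/27.
5⁵ = 3125 < 169847/27 ≤ 7776 = 6⁵, so L = 6.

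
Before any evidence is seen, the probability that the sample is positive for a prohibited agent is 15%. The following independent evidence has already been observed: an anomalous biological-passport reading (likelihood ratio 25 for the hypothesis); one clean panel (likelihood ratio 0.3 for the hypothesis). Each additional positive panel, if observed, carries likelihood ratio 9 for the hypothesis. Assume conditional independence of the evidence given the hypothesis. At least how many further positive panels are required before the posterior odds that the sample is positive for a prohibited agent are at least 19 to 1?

Prior odds = 0.15/0.85 = 3/17.
Combined Bayes factor of the evidence already in hand = 25 × 0.3 = 7.5.
Odds after that evidence = (3/17) × 7.5 = 45/34.
Target odds = 19.
Need 9ⁿ ≥ 19 ÷ (45/34) = 646/45.
9¹ = 9 falls short of 646/45 but 9² = 81 reaches it, so n = 2.

2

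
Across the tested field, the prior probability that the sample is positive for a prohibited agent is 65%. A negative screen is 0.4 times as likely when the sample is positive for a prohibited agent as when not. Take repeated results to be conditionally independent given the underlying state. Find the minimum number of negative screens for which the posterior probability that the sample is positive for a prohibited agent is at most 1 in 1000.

Prior odds: 0.65 ÷ 0.35 = 13/7.
Likelihood ratio per negative screen = 0.4.
Target posterior odds = 0.001/0.999 = 1/999.
Require 0.4ⁿ ≤ 1/999 ÷ (13/7) = 7/12987.
0.4⁸ = 256/390625 is still above 7/12987 but 0.4⁹ = 512/1953125 is at or below it, so n = 9.

9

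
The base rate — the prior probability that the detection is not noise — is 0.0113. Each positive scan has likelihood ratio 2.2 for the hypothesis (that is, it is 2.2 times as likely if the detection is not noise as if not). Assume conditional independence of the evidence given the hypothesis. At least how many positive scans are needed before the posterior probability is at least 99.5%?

Prior odds: 0.0113 ÷ 0.9887 = 113/9887.
Likelihood ratio per positive scan = 2.2.
Target odds: 0.995 ÷ 0.005 = 199.
Need (113/9887) × 2.2ⁿ ≥ 199, i.e. 2.2ⁿ ≥ 1967513/113.
2.2¹² ≈12855 falls short of 1967513/113 but 2.2¹³ ≈28281 reaches it, so n = 13.

13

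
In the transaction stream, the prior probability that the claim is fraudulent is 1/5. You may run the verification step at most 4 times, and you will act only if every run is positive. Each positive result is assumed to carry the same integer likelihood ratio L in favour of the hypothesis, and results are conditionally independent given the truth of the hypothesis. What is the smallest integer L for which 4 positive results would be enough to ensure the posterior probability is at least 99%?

Prior odds = 0.2/0.8 = 0.25.
Target odds = 0.99/0.01 = 99.
Need L⁴ ≥ 99 ÷ 0.25 = 396.
4⁴ = 256 < 396 ≤ 625 = 5⁴, so L = 5.

5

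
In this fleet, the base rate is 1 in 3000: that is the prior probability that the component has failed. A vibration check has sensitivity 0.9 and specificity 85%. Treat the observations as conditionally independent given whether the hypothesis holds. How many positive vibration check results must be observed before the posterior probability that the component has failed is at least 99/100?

Prior odds: (1/3000) ÷ (2999/3000) = 1/2999.
False-positive rate = 1 − 0.85 = 0.15; likelihood ratio of a positive = 0.9/0.15 = 6.
Target odds: 0.99 ÷ 0.01 = 99.
Require 6ⁿ ≥ 99 ÷ (1/2999) = 296901.
6⁷ = 279936 falls short of 296901 but 6⁸ = 1679616 reaches it, so n = 8.

8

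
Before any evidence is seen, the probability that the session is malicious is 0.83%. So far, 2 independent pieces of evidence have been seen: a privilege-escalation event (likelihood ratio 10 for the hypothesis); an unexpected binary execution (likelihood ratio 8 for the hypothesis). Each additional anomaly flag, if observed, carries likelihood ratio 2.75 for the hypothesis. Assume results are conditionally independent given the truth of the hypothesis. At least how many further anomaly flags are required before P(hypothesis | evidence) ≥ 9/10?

3

Prior odds = 0.0083/0.9917 = 83/9917.
Combined Bayes factor of the evidence already in hand = 10 × 8 = 80.
Odds after that evidence = (83/9917) × 80 = 6640/9917.
Target odds = 0.9/0.1 = 9.
Need 2.75ⁿ ≥ 9 ÷ (6640/9917) = 89253/6640.
2.75² = 7.5625 falls short of 89253/6640 but 2.75³ = 20.796875 reaches it, so n = 3.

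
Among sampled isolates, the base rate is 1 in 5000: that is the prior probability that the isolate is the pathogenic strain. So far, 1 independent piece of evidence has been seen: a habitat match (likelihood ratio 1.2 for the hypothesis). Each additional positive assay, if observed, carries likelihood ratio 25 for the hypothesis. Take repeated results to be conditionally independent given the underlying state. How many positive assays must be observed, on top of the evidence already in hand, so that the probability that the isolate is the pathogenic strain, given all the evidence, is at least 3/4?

Prior odds = 0.0002/0.9998 = 1/4999.
Bayes factor of the evidence already in hand = 1.2.
Odds after that evidence = (1/4999) × 1.2 = 6/24995.
Target odds = 0.75/0.25 = 3.
Need 25ⁿ ≥ 3 ÷ (6/24995) = 12497.5.
25² = 625 falls short of 12497.5 but 25³ = 15625 reaches it, so n = 3.

3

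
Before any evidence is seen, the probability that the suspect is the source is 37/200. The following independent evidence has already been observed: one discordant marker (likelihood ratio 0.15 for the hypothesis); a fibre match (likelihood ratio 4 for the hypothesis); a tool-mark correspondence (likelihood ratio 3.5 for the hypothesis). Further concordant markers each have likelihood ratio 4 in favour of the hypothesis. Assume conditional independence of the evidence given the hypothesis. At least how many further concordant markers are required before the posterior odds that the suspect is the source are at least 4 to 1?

Prior odds = 0.185/0.815 = 37/163.
Combined Bayes factor of the evidence already in hand = 0.15 × 4 × 3.5 = 2.1.
Odds after that evidence = (37/163) × 2.1 = 777/1630.
Target odds = 4.
Need 4ⁿ ≥ 4 ÷ (777/1630) = 6520/777.
4¹ = 4 falls short of 6520/777 but 4² = 16 reaches it, so n = 2.

2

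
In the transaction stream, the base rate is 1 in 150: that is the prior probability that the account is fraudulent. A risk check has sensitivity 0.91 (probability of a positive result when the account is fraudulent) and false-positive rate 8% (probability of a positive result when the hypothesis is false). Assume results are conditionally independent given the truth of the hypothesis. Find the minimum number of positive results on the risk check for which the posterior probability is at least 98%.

4

Prior odds: (1/150) ÷ (149/150) = 1/149.
Likelihood ratio of a positive result = 0.91/0.08 = 11.375.
Target posterior odds = 0.98/0.02 = 49.
Require 11.375ⁿ ≥ 49 ÷ (1/149) = 7301.
11.375³ = 753571/512 falls short of 7301 but 11.375⁴ = 68574961/4096 reaches it, so n = 4.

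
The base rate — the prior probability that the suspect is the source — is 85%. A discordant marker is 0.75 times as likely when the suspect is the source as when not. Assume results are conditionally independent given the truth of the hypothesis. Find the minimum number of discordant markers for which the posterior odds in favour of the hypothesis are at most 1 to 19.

17

Prior odds = 0.85/0.15 = 17/3.
Likelihood ratio per discordant marker = 0.75.
Target odds = 1/19.
Require 0.75ⁿ ≤ 1/19 ÷ (17/3) = 3/323.
0.75¹⁶ ≈0.0100226 is still above 3/323 but 0.75¹⁷ ≈0.00751695 is at or below it, so n = 17.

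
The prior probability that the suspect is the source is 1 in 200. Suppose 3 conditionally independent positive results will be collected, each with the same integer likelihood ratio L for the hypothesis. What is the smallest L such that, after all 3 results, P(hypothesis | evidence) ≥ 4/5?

10

Prior odds = 0.005/0.995 = 1/199.
Target odds = 0.8/0.2 = 4.
Need L³ ≥ 4 ÷ (1/199) = 796.
9³ = 729 < 796 ≤ 1000 = 10³, so L = 10.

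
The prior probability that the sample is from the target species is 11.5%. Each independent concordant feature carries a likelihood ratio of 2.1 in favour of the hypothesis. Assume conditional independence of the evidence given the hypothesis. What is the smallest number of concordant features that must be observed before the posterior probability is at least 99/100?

Prior odds: 0.115 ÷ 0.885 = 23/177.
Likelihood ratio per concordant feature = 2.1.
Target posterior odds = 0.99/0.01 = 99.
Need (23/177) × 2.1ⁿ ≥ 99, i.e. 2.1ⁿ ≥ 17523/23.
2.1⁸ ≈378.229 falls short of 17523/23 but 2.1⁹ ≈794.28 reaches it, so n = 9.

9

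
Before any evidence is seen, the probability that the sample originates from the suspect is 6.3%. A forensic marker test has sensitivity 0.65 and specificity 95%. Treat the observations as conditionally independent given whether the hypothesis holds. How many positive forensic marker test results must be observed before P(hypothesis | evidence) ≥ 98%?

Prior odds: 0.063 ÷ 0.937 = 63/937.
False-positive rate = 1 − 0.95 = 0.05; likelihood ratio of a positive = 0.65/0.05 = 13.
Target odds: 0.98 ÷ 0.02 = 49.
Need (63/937) × 13ⁿ ≥ 49, i.e. 13ⁿ ≥ 6559/9.
13² = 169 falls short of 6559/9 but 13³ = 2197 reaches it, so n = 3.

3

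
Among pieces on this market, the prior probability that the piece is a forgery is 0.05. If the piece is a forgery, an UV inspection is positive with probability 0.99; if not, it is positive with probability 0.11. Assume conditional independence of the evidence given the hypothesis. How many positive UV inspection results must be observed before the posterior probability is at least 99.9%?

5

Prior odds = 0.05/0.95 = 1/19.
Likelihood ratio of a positive = 0.99/0.11 = 9.
Target odds: 0.999 ÷ 0.001 = 999.
Require 9ⁿ ≥ 999 ÷ (1/19) = 18981.
9⁴ = 6561 falls short of 18981 but 9⁵ = 59049 reaches it, so n = 5.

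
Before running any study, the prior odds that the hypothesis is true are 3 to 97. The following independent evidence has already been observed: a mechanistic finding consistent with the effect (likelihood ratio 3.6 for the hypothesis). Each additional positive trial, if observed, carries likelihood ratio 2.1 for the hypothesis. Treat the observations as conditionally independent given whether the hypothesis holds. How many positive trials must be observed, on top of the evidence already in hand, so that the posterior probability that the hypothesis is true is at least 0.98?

9

Prior odds = 3/97.
Bayes factor of the evidence already in hand = 3.6.
Odds after that evidence = (3/97) × 3.6 = 54/485.
Target odds = 0.98/0.02 = 49.
Need 2.1ⁿ ≥ 49 ÷ (54/485) = 23765/54.
2.1⁸ ≈378.229 falls short of 23765/54 but 2.1⁹ ≈794.28 reaches it, so n = 9.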